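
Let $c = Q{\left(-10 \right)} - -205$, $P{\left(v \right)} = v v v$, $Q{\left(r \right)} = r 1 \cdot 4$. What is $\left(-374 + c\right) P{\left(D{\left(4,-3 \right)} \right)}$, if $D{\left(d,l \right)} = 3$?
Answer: $-5643$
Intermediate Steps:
$Q{\left(r \right)} = 4 r$ ($Q{\left(r \right)} = r 4 = 4 r$)
$P{\left(v \right)} = v^{3}$ ($P{\left(v \right)} = v^{2} v = v^{3}$)
$c = 165$ ($c = 4 \left(-10\right) - -205 = -40 + 205 = 165$)
$\left(-374 + c\right) P{\left(D{\left(4,-3 \right)} \right)} = \left(-374 + 165\right) 3^{3} = \left(-209\right) 27 = -5643$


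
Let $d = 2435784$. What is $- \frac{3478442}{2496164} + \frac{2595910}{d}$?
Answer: $- \frac{22646775901}{69092231052} \approx -0.32778$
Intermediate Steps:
$- \frac{3478442}{2496164} + \frac{2595910}{d} = - \frac{3478442}{2496164} + \frac{2595910}{2435784} = \left(-3478442\right) \frac{1}{2496164} + 2595910 \cdot \frac{1}{2435784} = - \frac{158111}{113462} + \frac{1297955}{1217892} = - \frac{22646775901}{69092231052}$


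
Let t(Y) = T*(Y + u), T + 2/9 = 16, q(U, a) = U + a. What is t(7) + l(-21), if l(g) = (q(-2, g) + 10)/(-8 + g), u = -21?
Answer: -57535/261 ≈ -220.44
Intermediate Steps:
T = 142/9 (T = -2/9 + 16 = 142/9 ≈ 15.778)
t(Y) = -994/3 + 142*Y/9 (t(Y) = 142*(Y - 21)/9 = 142*(-21 + Y)/9 = -994/3 + 142*Y/9)
l(g) = (8 + g)/(-8 + g) (l(g) = ((-2 + g) + 10)/(-8 + g) = (8 + g)/(-8 + g))
t(7) + l(-21) = (-994/3 + (142/9)*7) + (8 - 21)/(-8 - 21) = (-994/3 + 994/9) - 13/(-29) = -1988/9 - 1/29*(-13) = -1988/9 + 13/29 = -57535/261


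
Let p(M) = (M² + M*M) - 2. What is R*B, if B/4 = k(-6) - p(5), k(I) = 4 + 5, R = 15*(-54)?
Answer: 126360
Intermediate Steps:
R = -810
k(I) = 9
p(M) = -2 + 2*M² (p(M) = (M² + M²) - 2 = 2*M² - 2 = -2 + 2*M²)
B = -156 (B = 4*(9 - (-2 + 2*5²)) = 4*(9 - (-2 + 2*25)) = 4*(9 - (-2 + 50)) = 4*(9 - 1*48) = 4*(9 - 48) = 4*(-39) = -156)
R*B = -810*(-156) = 126360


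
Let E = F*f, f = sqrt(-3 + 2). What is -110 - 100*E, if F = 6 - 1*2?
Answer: -110 - 400*I ≈ -110.0 - 400.0*I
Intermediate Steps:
F = 4 (F = 6 - 2 = 4)
f = I (f = sqrt(-1) = I ≈ 1.0*I)
E = 4*I ≈ 4.0*I
-110 - 100*E = -110 - 400*I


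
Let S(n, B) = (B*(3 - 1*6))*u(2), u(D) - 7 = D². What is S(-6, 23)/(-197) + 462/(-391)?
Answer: 205755/77027 ≈ 2.6712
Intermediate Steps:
u(D) = 7 + D²
S(n, B) = -33*B (S(n, B) = (B*(3 - 1*6))*(7 + 2²) = (B*(3 - 6))*(7 + 4) = (B*(-3))*11 = -3*B*11 = -33*B)
S(-6, 23)/(-197) + 462/(-391) = -33*23/(-197) + 462/(-391) = -759*(-1/197) + 462*(-1/391) = 759/197 - 462/391 = 205755/77027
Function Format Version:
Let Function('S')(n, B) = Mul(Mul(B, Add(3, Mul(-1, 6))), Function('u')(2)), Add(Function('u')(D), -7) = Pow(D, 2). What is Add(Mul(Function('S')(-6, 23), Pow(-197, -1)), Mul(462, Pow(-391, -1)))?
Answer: Rational(205755, 77027) ≈ 2.6712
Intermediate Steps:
Function('u')(D) = Add(7, Pow(D, 2))
Function('S')(n, B) = Mul(-33, B) (Function('S')(n, B) = Mul(Mul(B, Add(3, Mul(-1, 6))), Add(7, Pow(2, 2))) = Mul(Mul(B, Add(3, -6)), Add(7, 4)) = Mul(Mul(B, -3), 11) = Mul(Mul(-3, B), 11) = Mul(-33, B))
Add(Mul(Function('S')(-6, 23), Pow(-197, -1)), Mul(462, Pow(-391, -1))) = Add(Mul(Mul(-33, 23), Pow(-197, -1)), Mul(462, Pow(-391, -1))) = Add(Mul(-759, Rational(-1, 197)), Mul(462, Rational(-1, 391))) = Add(Rational(759, 197), Rational(-462, 391)) = Rational(205755, 77027)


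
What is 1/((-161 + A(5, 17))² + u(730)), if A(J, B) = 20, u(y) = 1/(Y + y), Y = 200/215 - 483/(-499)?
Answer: 15704339/312217985116 ≈ 5.0299e-5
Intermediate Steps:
Y = 40729/21457 (Y = 200*(1/215) - 483*(-1/499) = 40/43 + 483/499 = 40729/21457 ≈ 1.8982)
u(y) = 1/(40729/21457 + y)
1/((-161 + A(5, 17))² + u(730)) = 1/((-161 + 20)² + 21457/(40729 + 21457*730)) = 1/((-141)² + 21457/(40729 + 15663610)) = 1/(19881 + 21457/15704339) = 1/(312217985116/15704339) = 15704339/312217985116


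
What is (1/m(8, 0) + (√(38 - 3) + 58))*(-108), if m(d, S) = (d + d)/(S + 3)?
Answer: -25137/4 - 108*√35 ≈ -6923.2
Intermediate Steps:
m(d, S) = 2*d/(3 + S) (m(d, S) = (2*d)/(3 + S) = 2*d/(3 + S))
(1/m(8, 0) + (√(38 - 3) + 58))*(-108) = (1/(2*8/(3 + 0)) + (√(38 - 3) + 58))*(-108) = (1/(2*8/3) + (√35 + 58))*(-108) = (1/(2*8*(⅓)) + (58 + √35))*(-108) = (1/(16/3) + (58 + √35))*(-108) = (3/16 + (58 + √35))*(-108) = (931/16 + √35)*(-108) = -25137/4 - 108*√35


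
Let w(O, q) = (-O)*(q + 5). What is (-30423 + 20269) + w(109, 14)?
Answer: -12225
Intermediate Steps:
w(O, q) = -O*(5 + q) (w(O, q) = (-O)*(5 + q) = -O*(5 + q))
(-30423 + 20269) + w(109, 14) = (-30423 + 20269) - 1*109*(5 + 14) = -10154 - 1*109*19 = -10154 - 2071 = -12225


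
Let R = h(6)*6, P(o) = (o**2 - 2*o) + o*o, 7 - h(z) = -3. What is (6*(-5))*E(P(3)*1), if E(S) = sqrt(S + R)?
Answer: -180*sqrt(2) ≈ -254.56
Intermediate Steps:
h(z) = 10 (h(z) = 7 - 1*(-3) = 7 + 3 = 10)
P(o) = -2*o + 2*o**2 (P(o) = (o**2 - 2*o) + o**2 = -2*o + 2*o**2)
R = 60 (R = 10*6 = 60)
E(S) = sqrt(60 + S) (E(S) = sqrt(S + 60) = sqrt(60 + S))
(6*(-5))*E(P(3)*1) = (6*(-5))*sqrt(60 + (2*3*(-1 + 3))*1) = -30*sqrt(60 + (2*3*2)*1) = -30*sqrt(60 + 12*1) = -30*sqrt(60 + 12) = -180*sqrt(2)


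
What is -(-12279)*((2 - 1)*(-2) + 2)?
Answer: 0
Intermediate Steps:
-(-12279)*((2 - 1)*(-2) + 2) = -(-12279)*(1*(-2) + 2) = -(-12279)*(-2 + 2) = -(-12279)*0 = -4093*0 = 0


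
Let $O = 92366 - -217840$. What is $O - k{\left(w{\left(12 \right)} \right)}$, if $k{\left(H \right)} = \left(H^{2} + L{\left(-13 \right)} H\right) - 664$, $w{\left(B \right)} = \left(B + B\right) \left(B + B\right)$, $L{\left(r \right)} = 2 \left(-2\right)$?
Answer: $-18602$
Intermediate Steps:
$O = 310206$ ($O = 92366 + 217840 = 310206$)
$L{\left(r \right)} = -4$
$w{\left(B \right)} = 4 B^{2}$ ($w{\left(B \right)} = 2 B 2 B = 4 B^{2}$)
$k{\left(H \right)} = -664 + H^{2} - 4 H$ ($k{\left(H \right)} = \left(H^{2} - 4 H\right) - 664 = -664 + H^{2} - 4 H$)
$O - k{\left(w{\left(12 \right)} \right)} = 310206 - \left(-664 + \left(4 \cdot 12^{2}\right)^{2} - 4 \cdot 4 \cdot 12^{2}\right) = 310206 - \left(-664 + \left(4 \cdot 144\right)^{2} - 4 \cdot 4 \cdot 144\right) = 310206 - \left(-664 + 576^{2} - 2304\right) = 310206 - \left(-664 + 331776 - 2304\right) = 310206 - 328808 = -18602$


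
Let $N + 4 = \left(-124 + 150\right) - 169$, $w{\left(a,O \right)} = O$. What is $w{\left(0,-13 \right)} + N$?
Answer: $-160$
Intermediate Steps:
$N = -147$ ($N = -4 + \left(\left(-124 + 150\right) - 169\right) = -4 + \left(26 - 169\right) = -4 - 143 = -147$)
$w{\left(0,-13 \right)} + N = -13 - 147 = -160$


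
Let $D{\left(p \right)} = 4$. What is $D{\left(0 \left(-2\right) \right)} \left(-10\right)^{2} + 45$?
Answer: $445$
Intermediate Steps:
$D{\left(0 \left(-2\right) \right)} \left(-10\right)^{2} + 45 = 4 \left(-10\right)^{2} + 45 = 4 \cdot 100 + 45 = 400 + 45 = 445$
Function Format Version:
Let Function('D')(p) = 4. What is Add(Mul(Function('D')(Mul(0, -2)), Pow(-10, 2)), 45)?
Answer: 445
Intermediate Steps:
Add(Mul(Function('D')(Mul(0, -2)), Pow(-10, 2)), 45) = Add(Mul(4, Pow(-10, 2)), 45) = Add(Mul(4, 100), 45) = Add(400, 45) = 445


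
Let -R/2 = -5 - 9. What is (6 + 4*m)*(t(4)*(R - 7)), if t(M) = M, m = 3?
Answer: 1512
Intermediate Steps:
R = 28 (R = -2*(-5 - 9) = -2*(-14) = 28)
(6 + 4*m)*(t(4)*(R - 7)) = (6 + 4*3)*(4*(28 - 7)) = (6 + 12)*(4*21) = 18*84 = 1512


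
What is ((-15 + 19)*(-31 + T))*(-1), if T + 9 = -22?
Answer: 248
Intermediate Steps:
T = -31 (T = -9 - 22 = -31)
((-15 + 19)*(-31 + T))*(-1) = ((-15 + 19)*(-31 - 31))*(-1) = (4*(-62))*(-1) = -248*(-1) = 248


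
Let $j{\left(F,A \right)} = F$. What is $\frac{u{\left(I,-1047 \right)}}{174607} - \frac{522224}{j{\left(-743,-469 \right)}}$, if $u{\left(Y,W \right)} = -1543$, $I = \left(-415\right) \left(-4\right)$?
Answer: $\frac{91182819519}{129733001} \approx 702.85$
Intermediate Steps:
$I = 1660$
$\frac{u{\left(I,-1047 \right)}}{174607} - \frac{522224}{j{\left(-743,-469 \right)}} = - \frac{1543}{174607} - \frac{522224}{-743} = \left(-1543\right) \frac{1}{174607} - - \frac{522224}{743} = - \frac{1543}{174607} + \frac{522224}{743} = \frac{91182819519}{129733001}$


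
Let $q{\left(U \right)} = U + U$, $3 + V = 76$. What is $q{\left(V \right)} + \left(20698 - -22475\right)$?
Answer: $43319$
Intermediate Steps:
$V = 73$ ($V = -3 + 76 = 73$)
$q{\left(U \right)} = 2 U$
$q{\left(V \right)} + \left(20698 - -22475\right) = 2 \cdot 73 + \left(20698 - -22475\right) = 146 + \left(20698 + 22475\right) = 146 + 43173 = 43319$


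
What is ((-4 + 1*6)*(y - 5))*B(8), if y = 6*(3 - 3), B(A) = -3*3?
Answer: 90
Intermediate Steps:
B(A) = -9
y = 0 (y = 6*0 = 0)
((-4 + 1*6)*(y - 5))*B(8) = ((-4 + 1*6)*(0 - 5))*(-9) = ((-4 + 6)*(-5))*(-9) = (2*(-5))*(-9) = -10*(-9) = 90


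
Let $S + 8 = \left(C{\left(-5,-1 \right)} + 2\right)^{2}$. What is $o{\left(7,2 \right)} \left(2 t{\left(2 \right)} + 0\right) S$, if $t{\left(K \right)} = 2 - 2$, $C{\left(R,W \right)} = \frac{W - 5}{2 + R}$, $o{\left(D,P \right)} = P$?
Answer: $0$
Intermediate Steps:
$C{\left(R,W \right)} = \frac{-5 + W}{2 + R}$
$t{\left(K \right)} = 0$
$S = 8$ ($S = -8 + \left(\frac{-5 - 1}{2 - 5} + 2\right)^{2} = -8 + \left(\frac{1}{-3} \left(-6\right) + 2\right)^{2} = -8 + \left(\left(- \frac{1}{3}\right) \left(-6\right) + 2\right)^{2} = -8 + \left(2 + 2\right)^{2} = -8 + 4^{2} = -8 + 16 = 8$)
$o{\left(7,2 \right)} \left(2 t{\left(2 \right)} + 0\right) S = 2 \left(2 \cdot 0 + 0\right) 8 = 2 \left(0 + 0\right) 8 = 2 \cdot 0 \cdot 8 = 0 \cdot 8 = 0$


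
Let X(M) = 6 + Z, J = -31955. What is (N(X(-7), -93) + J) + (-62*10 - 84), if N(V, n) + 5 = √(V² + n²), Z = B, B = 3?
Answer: -32664 + 3*√970 ≈ -32571.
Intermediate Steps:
Z = 3
X(M) = 9 (X(M) = 6 + 3 = 9)
N(V, n) = -5 + √(V² + n²)
(N(X(-7), -93) + J) + (-62*10 - 84) = ((-5 + √(9² + (-93)²)) - 31955) + (-62*10 - 84) = ((-5 + √(81 + 8649)) - 31955) + (-620 - 84) = ((-5 + √8730) - 31955) - 704 = ((-5 + 3*√970) - 31955) - 704 = (-31960 + 3*√970) - 704 = -32664 + 3*√970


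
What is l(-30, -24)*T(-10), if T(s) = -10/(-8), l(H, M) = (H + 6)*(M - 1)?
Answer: 750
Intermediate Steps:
l(H, M) = (-1 + M)*(6 + H) (l(H, M) = (6 + H)*(-1 + M) = (-1 + M)*(6 + H))
T(s) = 5/4 (T(s) = -10*(-1/8) = 5/4)
l(-30, -24)*T(-10) = (-6 - 1*(-30) + 6*(-24) - 30*(-24))*(5/4) = (-6 + 30 - 144 + 720)*(5/4) = 600*(5/4) = 750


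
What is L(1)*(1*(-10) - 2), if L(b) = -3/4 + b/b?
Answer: -3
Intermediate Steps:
L(b) = 1/4 (L(b) = -3*1/4 + 1 = -3/4 + 1 = 1/4)
L(1)*(1*(-10) - 2) = (1*(-10) - 2)/4 = (-10 - 2)/4 = (1/4)*(-12) = -3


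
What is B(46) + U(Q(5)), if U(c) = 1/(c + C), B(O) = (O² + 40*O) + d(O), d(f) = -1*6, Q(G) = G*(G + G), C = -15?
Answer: 138251/35 ≈ 3950.0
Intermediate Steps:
Q(G) = 2*G² (Q(G) = G*(2*G) = 2*G²)
d(f) = -6
B(O) = -6 + O² + 40*O (B(O) = (O² + 40*O) - 6 = -6 + O² + 40*O)
U(c) = 1/(-15 + c) (U(c) = 1/(c - 15) = 1/(-15 + c))
B(46) + U(Q(5)) = (-6 + 46² + 40*46) + 1/(-15 + 2*5²) = (-6 + 2116 + 1840) + 1/(-15 + 2*25) = 3950 + 1/(-15 + 50) = 3950 + 1/35 = 138251/35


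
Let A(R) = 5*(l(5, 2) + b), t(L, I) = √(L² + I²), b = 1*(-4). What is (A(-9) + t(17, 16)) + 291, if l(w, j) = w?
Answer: 296 + √545 ≈ 319.35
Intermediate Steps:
b = -4
t(L, I) = √(I² + L²)
A(R) = 5 (A(R) = 5*(5 - 4) = 5*1 = 5)
(A(-9) + t(17, 16)) + 291 = (5 + √(16² + 17²)) + 291 = (5 + √(256 + 289)) + 291 = (5 + √545) + 291 = 296 + √545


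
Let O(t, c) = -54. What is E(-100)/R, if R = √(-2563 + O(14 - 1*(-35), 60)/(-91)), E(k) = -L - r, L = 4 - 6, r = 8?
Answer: 6*I*√21219289/233179 ≈ 0.11853*I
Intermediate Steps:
L = -2
E(k) = -6 (E(k) = -1*(-2) - 1*8 = 2 - 8 = -6)
R = I*√21219289/91 (R = √(-2563 - 54/(-91)) = √(-2563 - 54*(-1/91)) = √(-2563 + 54/91) = √(-233179/91) = I*√21219289/91 ≈ 50.62*I)
E(-100)/R = -6*(-I*√21219289/233179) = -(-6)*I*√21219289/233179 = 6*I*√21219289/233179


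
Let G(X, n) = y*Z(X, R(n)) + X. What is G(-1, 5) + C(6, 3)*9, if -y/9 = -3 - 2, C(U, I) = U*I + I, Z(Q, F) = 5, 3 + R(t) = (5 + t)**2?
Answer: 413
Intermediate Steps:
R(t) = -3 + (5 + t)**2
C(U, I) = I + I*U (C(U, I) = I*U + I = I + I*U)
y = 45 (y = -9*(-3 - 2) = -9*(-5) = 45)
G(X, n) = 225 + X (G(X, n) = 45*5 + X = 225 + X)
G(-1, 5) + C(6, 3)*9 = (225 - 1) + (3*(1 + 6))*9 = 224 + (3*7)*9 = 224 + 21*9 = 224 + 189 = 413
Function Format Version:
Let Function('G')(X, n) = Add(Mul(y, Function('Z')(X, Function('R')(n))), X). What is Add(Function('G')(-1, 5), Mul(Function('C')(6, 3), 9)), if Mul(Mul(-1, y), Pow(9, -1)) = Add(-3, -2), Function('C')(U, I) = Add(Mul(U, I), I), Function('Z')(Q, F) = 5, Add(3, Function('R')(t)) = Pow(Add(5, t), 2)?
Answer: 413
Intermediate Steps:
Function('R')(t) = Add(-3, Pow(Add(5, t), 2))
Function('C')(U, I) = Add(I, Mul(I, U)) (Function('C')(U, I) = Add(Mul(I, U), I) = Add(I, Mul(I, U)))
y = 45 (y = Mul(-9, Add(-3, -2)) = Mul(-9, -5) = 45)
Function('G')(X, n) = Add(225, X) (Function('G')(X, n) = Add(Mul(45, 5), X) = Add(225, X))
Add(Function('G')(-1, 5), Mul(Function('C')(6, 3), 9)) = Add(Add(225, -1), Mul(Mul(3, Add(1, 6)), 9)) = Add(224, Mul(Mul(3, 7), 9)) = Add(224, Mul(21, 9)) = Add(224, 189) = 413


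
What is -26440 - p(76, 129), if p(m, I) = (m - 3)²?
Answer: -31769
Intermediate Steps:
p(m, I) = (-3 + m)²
-26440 - p(76, 129) = -26440 - (-3 + 76)² = -26440 - 1*73² = -26440 - 1*5329 = -26440 - 5329 = -31769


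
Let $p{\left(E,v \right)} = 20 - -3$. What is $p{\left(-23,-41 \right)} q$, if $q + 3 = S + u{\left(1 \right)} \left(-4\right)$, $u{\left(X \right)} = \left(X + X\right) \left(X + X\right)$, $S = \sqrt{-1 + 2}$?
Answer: $-414$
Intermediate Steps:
$p{\left(E,v \right)} = 23$ ($p{\left(E,v \right)} = 20 + 3 = 23$)
$S = 1$ ($S = \sqrt{1} = 1$)
$u{\left(X \right)} = 4 X^{2}$ ($u{\left(X \right)} = 2 X 2 X = 4 X^{2}$)
$q = -18$ ($q = -3 + \left(1 + 4 \cdot 1^{2} \left(-4\right)\right) = -3 + \left(1 + 4 \cdot 1 \left(-4\right)\right) = -3 + \left(1 + 4 \left(-4\right)\right) = -3 + \left(1 - 16\right) = -3 - 15 = -18$)
$p{\left(-23,-41 \right)} q = 23 \left(-18\right) = -414$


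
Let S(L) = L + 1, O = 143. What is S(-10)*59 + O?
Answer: -388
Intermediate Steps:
S(L) = 1 + L
S(-10)*59 + O = (1 - 10)*59 + 143 = -9*59 + 143 = -531 + 143 = -388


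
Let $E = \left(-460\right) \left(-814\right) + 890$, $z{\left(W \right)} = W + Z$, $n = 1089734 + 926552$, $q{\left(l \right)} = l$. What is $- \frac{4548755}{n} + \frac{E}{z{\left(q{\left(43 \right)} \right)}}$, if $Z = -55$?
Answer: $- \frac{31534467060}{1008143} \approx -31280.0$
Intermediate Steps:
$n = 2016286$
$z{\left(W \right)} = -55 + W$ ($z{\left(W \right)} = W - 55 = -55 + W$)
$E = 375330$ ($E = 374440 + 890 = 375330$)
$- \frac{4548755}{n} + \frac{E}{z{\left(q{\left(43 \right)} \right)}} = - \frac{4548755}{2016286} + \frac{375330}{-55 + 43} = \left(-4548755\right) \frac{1}{2016286} + \frac{375330}{-12} = - \frac{4548755}{2016286} + 375330 \left(- \frac{1}{12}\right) = - \frac{4548755}{2016286} - \frac{62555}{2} = - \frac{31534467060}{1008143}$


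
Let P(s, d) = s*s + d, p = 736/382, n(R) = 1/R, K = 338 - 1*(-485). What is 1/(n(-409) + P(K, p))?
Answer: 78119/52912414472 ≈ 1.4764e-6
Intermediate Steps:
K = 823 (K = 338 + 485 = 823)
p = 368/191 (p = 736*(1/382) = 368/191 ≈ 1.9267)
P(s, d) = d + s² (P(s, d) = s² + d = d + s²)
1/(n(-409) + P(K, p)) = 1/(1/(-409) + (368/191 + 823²)) = 1/(-1/409 + (368/191 + 677329)) = 1/(-1/409 + 129370207/191) = 1/(52912414472/78119) = 78119/52912414472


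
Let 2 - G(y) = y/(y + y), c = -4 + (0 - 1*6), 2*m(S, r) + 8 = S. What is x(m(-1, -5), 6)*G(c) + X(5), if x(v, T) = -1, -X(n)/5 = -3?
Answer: 27/2 ≈ 13.500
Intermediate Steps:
m(S, r) = -4 + S/2
X(n) = 15 (X(n) = -5*(-3) = 15)
c = -10 (c = -4 + (0 - 6) = -4 - 6 = -10)
G(y) = 3/2 (G(y) = 2 - y/(y + y) = 2 - y/(2*y) = 2 - 1/(2*y)*y = 2 - 1*½ = 2 - ½ = 3/2)
x(m(-1, -5), 6)*G(c) + X(5) = -1*3/2 + 15 = -3/2 + 15 = 27/2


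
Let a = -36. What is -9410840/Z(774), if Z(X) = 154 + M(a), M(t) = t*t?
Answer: -941084/145 ≈ -6490.2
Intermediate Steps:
M(t) = t²
Z(X) = 1450 (Z(X) = 154 + (-36)² = 154 + 1296 = 1450)
-9410840/Z(774) = -9410840/1450 = -9410840*1/1450 = -941084/145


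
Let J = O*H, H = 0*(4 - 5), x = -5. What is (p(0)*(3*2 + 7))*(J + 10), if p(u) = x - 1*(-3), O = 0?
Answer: -260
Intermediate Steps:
H = 0 (H = 0*(-1) = 0)
p(u) = -2 (p(u) = -5 - 1*(-3) = -5 + 3 = -2)
J = 0 (J = 0*0 = 0)
(p(0)*(3*2 + 7))*(J + 10) = (-2*(3*2 + 7))*(0 + 10) = -2*(6 + 7)*10 = -2*13*10 = -26*10 = -260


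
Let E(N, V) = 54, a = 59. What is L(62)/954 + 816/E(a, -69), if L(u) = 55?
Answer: 14471/954 ≈ 15.169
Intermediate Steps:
L(62)/954 + 816/E(a, -69) = 55/954 + 816/54 = 55*(1/954) + 816*(1/54) = 55/954 + 136/9 = 14471/954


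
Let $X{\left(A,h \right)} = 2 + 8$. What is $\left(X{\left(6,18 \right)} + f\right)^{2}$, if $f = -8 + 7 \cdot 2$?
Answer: $256$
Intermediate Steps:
$X{\left(A,h \right)} = 10$
$f = 6$ ($f = -8 + 14 = 6$)
$\left(X{\left(6,18 \right)} + f\right)^{2} = \left(10 + 6\right)^{2} = 16^{2} = 256$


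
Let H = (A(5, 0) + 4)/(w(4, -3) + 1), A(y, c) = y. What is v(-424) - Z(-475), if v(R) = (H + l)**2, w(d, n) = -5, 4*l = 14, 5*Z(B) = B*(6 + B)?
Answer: -712855/16 ≈ -44553.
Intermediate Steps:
Z(B) = B*(6 + B)/5 (Z(B) = (B*(6 + B))/5 = B*(6 + B)/5)
l = 7/2 (l = (1/4)*14 = 7/2 ≈ 3.5000)
H = -9/4 (H = (5 + 4)/(-5 + 1) = 9/(-4) = 9*(-1/4) = -9/4 ≈ -2.2500)
v(R) = 25/16 (v(R) = (-9/4 + 7/2)**2 = (5/4)**2 = 25/16)
v(-424) - Z(-475) = 25/16 - (-475)*(6 - 475)/5 = 25/16 - (-475)*(-469)/5 = 25/16 - 1*44555 = 25/16 - 44555 = -712855/16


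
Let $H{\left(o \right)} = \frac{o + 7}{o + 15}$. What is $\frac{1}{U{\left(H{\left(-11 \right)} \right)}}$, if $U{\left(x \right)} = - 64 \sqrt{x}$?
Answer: $\frac{i}{64} \approx 0.015625 i$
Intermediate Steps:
$H{\left(o \right)} = \frac{7 + o}{15 + o}$
$\frac{1}{U{\left(H{\left(-11 \right)} \right)}} = \frac{1}{\left(-64\right) \sqrt{\frac{7 - 11}{15 - 11}}} = \frac{1}{\left(-64\right) \sqrt{\frac{1}{4} \left(-4\right)}} = \frac{1}{\left(-64\right) \sqrt{-1}} = \frac{1}{\left(-64\right) i} = \frac{i}{64}$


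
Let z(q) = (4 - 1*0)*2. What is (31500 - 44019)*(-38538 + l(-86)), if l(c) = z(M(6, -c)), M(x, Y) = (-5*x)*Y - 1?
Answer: 482357070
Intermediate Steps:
M(x, Y) = -1 - 5*Y*x (M(x, Y) = -5*Y*x - 1 = -1 - 5*Y*x)
z(q) = 8 (z(q) = (4 + 0)*2 = 4*2 = 8)
l(c) = 8
(31500 - 44019)*(-38538 + l(-86)) = (31500 - 44019)*(-38538 + 8) = -12519*(-38530) = 482357070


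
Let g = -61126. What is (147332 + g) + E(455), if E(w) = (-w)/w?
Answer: 86205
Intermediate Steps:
E(w) = -1
(147332 + g) + E(455) = (147332 - 61126) - 1 = 86206 - 1 = 86205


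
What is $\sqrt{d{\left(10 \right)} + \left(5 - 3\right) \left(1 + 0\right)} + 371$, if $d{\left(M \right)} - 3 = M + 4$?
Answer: $371 + \sqrt{19} \approx 375.36$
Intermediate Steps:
$d{\left(M \right)} = 7 + M$ ($d{\left(M \right)} = 3 + \left(M + 4\right) = 3 + \left(4 + M\right) = 7 + M$)
$\sqrt{d{\left(10 \right)} + \left(5 - 3\right) \left(1 + 0\right)} + 371 = \sqrt{\left(7 + 10\right) + \left(5 - 3\right) \left(1 + 0\right)} + 371 = \sqrt{17 + \left(5 - 3\right) 1} + 371 = \sqrt{17 + 2 \cdot 1} + 371 = \sqrt{17 + 2} + 371 = \sqrt{19} + 371 = 371 + \sqrt{19}$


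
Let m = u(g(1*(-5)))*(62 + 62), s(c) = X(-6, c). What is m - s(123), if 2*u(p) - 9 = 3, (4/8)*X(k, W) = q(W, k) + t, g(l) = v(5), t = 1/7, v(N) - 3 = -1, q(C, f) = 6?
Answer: 5122/7 ≈ 731.71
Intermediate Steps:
v(N) = 2 (v(N) = 3 - 1 = 2)
t = ⅐ ≈ 0.14286
g(l) = 2
X(k, W) = 86/7 (X(k, W) = 2*(6 + ⅐) = 2*(43/7) = 86/7)
u(p) = 6 (u(p) = 9/2 + (½)*3 = 9/2 + 3/2 = 6)
s(c) = 86/7
m = 744 (m = 6*(62 + 62) = 6*124 = 744)
m - s(123) = 744 - 1*86/7 = 744 - 86/7 = 5122/7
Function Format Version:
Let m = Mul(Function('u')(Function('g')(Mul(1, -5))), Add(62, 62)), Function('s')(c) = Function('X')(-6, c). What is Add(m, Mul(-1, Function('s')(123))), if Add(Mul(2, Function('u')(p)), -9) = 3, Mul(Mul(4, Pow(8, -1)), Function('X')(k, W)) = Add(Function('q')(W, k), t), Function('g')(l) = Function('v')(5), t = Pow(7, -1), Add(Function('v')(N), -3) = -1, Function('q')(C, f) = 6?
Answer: Rational(5122, 7) ≈ 731.71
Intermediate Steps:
Function('v')(N) = 2 (Function('v')(N) = Add(3, -1) = 2)
t = Rational(1, 7) ≈ 0.14286
Function('g')(l) = 2
Function('X')(k, W) = Rational(86, 7) (Function('X')(k, W) = Mul(2, Add(6, Rational(1, 7))) = Mul(2, Rational(43, 7)) = Rational(86, 7))
Function('u')(p) = 6 (Function('u')(p) = Add(Rational(9, 2), Mul(Rational(1, 2), 3)) = Add(Rational(9, 2), Rational(3, 2)) = 6)
Function('s')(c) = Rational(86, 7)
m = 744 (m = Mul(6, Add(62, 62)) = Mul(6, 124) = 744)
Add(m, Mul(-1, Function('s')(123))) = Add(744, Mul(-1, Rational(86, 7))) = Add(744, Rational(-86, 7)) = Rational(5122, 7)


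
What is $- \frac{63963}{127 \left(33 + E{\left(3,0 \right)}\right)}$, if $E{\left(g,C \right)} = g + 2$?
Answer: $- \frac{63963}{4826} \approx -13.254$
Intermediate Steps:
$E{\left(g,C \right)} = 2 + g$
$- \frac{63963}{127 \left(33 + E{\left(3,0 \right)}\right)} = - \frac{63963}{127 \left(33 + \left(2 + 3\right)\right)} = - \frac{63963}{127 \left(33 + 5\right)} = - \frac{63963}{127 \cdot 38} = - \frac{63963}{4826}$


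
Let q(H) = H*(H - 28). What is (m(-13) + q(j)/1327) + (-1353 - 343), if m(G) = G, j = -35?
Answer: -2265638/1327 ≈ -1707.3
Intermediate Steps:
q(H) = H*(-28 + H)
(m(-13) + q(j)/1327) + (-1353 - 343) = (-13 - 35*(-28 - 35)/1327) + (-1353 - 343) = (-13 - 35*(-63)*(1/1327)) - 1696 = (-13 + 2205*(1/1327)) - 1696 = (-13 + 2205/1327) - 1696 = -15046/1327 - 1696 = -2265638/1327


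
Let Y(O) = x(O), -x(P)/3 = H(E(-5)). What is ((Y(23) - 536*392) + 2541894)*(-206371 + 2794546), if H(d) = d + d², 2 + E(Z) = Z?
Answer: 6034733767800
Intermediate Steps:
E(Z) = -2 + Z
x(P) = -126 (x(P) = -3*(-2 - 5)*(1 + (-2 - 5)) = -(-21)*(1 - 7) = -(-21)*(-6) = -3*42 = -126)
Y(O) = -126
((Y(23) - 536*392) + 2541894)*(-206371 + 2794546) = ((-126 - 536*392) + 2541894)*(-206371 + 2794546) = ((-126 - 210112) + 2541894)*2588175 = (-210238 + 2541894)*2588175 = 2331656*2588175 = 6034733767800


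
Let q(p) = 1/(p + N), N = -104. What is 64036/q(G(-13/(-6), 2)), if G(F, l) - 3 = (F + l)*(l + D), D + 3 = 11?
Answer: -11398408/3 ≈ -3.7995e+6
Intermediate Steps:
D = 8 (D = -3 + 11 = 8)
G(F, l) = 3 + (8 + l)*(F + l) (G(F, l) = 3 + (F + l)*(l + 8) = 3 + (F + l)*(8 + l) = 3 + (8 + l)*(F + l))
q(p) = 1/(-104 + p) (q(p) = 1/(p - 104) = 1/(-104 + p))
64036/q(G(-13/(-6), 2)) = 64036/(1/(-104 + (3 + 2**2 + 8*(-13/(-6)) + 8*2 - 13/(-6)*2))) = 64036/(1/(-104 + (3 + 4 + 8*(-13*(-1/6)) + 16 - 13*(-1/6)*2))) = 64036/(1/(-104 + (3 + 4 + 8*(13/6) + 16 + (13/6)*2))) = 64036/(1/(-104 + (3 + 4 + 52/3 + 16 + 13/3))) = 64036/(1/(-104 + 134/3)) = 64036/(1/(-178/3)) = 64036/(-3/178) = 64036*(-178/3) = -11398408/3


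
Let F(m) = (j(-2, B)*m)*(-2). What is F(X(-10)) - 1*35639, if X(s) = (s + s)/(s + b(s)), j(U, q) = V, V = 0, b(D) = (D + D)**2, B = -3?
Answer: -35639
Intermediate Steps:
b(D) = 4*D**2 (b(D) = (2*D)**2 = 4*D**2)
j(U, q) = 0
X(s) = 2*s/(s + 4*s**2) (X(s) = (s + s)/(s + 4*s**2) = (2*s)/(s + 4*s**2) = 2*s/(s + 4*s**2))
F(m) = 0 (F(m) = (0*m)*(-2) = 0*(-2) = 0)
F(X(-10)) - 1*35639 = 0 - 1*35639 = 0 - 35639 = -35639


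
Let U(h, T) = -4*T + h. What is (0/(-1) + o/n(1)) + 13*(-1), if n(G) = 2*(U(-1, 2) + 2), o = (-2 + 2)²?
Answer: -13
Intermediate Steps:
o = 0 (o = 0² = 0)
U(h, T) = h - 4*T
n(G) = -14 (n(G) = 2*((-1 - 4*2) + 2) = 2*((-1 - 8) + 2) = 2*(-9 + 2) = 2*(-7) = -14)
(0/(-1) + o/n(1)) + 13*(-1) = (0/(-1) + 0/(-14)) + 13*(-1) = (0*(-1) + 0*(-1/14)) - 13 = (0 + 0) - 13 = 0 - 13 = -13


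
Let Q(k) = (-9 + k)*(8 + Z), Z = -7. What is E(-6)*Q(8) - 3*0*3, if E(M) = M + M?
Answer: 12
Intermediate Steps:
Q(k) = -9 + k (Q(k) = (-9 + k)*(8 - 7) = (-9 + k)*1 = -9 + k)
E(M) = 2*M
E(-6)*Q(8) - 3*0*3 = (2*(-6))*(-9 + 8) - 3*0*3 = -12*(-1) + 0*3 = 12 + 0 = 12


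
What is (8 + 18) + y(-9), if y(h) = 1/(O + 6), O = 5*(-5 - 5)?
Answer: 1143/44 ≈ 25.977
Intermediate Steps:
O = -50 (O = 5*(-10) = -50)
y(h) = -1/44 (y(h) = 1/(-50 + 6) = 1/(-44) = -1/44)
(8 + 18) + y(-9) = (8 + 18) - 1/44 = 26 - 1/44 = 1143/44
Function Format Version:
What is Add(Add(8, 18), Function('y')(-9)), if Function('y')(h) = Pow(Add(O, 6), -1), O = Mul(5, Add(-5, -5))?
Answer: Rational(1143, 44) ≈ 25.977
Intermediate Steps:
O = -50 (O = Mul(5, -10) = -50)
Function('y')(h) = Rational(-1, 44) (Function('y')(h) = Pow(Add(-50, 6), -1) = Pow(-44, -1) = Rational(-1, 44))
Add(Add(8, 18), Function('y')(-9)) = Add(Add(8, 18), Rational(-1, 44)) = Add(26, Rational(-1, 44)) = Rational(1143, 44)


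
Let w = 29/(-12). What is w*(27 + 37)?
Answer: -464/3 ≈ -154.67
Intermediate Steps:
w = -29/12 (w = 29*(-1/12) = -29/12 ≈ -2.4167)
w*(27 + 37) = -29*(27 + 37)/12 = -29/12*64 = -464/3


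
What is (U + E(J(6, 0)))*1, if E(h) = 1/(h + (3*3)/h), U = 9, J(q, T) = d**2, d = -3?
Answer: 91/10 ≈ 9.1000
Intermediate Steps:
J(q, T) = 9 (J(q, T) = (-3)**2 = 9)
E(h) = 1/(h + 9/h)
(U + E(J(6, 0)))*1 = (9 + 9/(9 + 9**2))*1 = (9 + 9/(9 + 81))*1 = (9 + 9/90)*1 = (9 + 9*(1/90))*1 = (9 + 1/10)*1 = (91/10)*1 = 91/10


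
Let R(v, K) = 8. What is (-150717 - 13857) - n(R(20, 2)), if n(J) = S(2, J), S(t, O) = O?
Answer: -164582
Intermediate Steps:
n(J) = J
(-150717 - 13857) - n(R(20, 2)) = (-150717 - 13857) - 1*8 = -164574 - 8 = -164582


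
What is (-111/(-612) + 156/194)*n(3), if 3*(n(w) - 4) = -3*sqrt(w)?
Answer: 19501/4947 - 19501*sqrt(3)/19788 ≈ 2.2351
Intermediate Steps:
n(w) = 4 - sqrt(w) (n(w) = 4 + (-3*sqrt(w))/3 = 4 - sqrt(w))
(-111/(-612) + 156/194)*n(3) = (-111/(-612) + 156/194)*(4 - sqrt(3)) = (-111*(-1/612) + 156*(1/194))*(4 - sqrt(3)) = (37/204 + 78/97)*(4 - sqrt(3)) = 19501*(4 - sqrt(3))/19788 = 19501/4947 - 19501*sqrt(3)/19788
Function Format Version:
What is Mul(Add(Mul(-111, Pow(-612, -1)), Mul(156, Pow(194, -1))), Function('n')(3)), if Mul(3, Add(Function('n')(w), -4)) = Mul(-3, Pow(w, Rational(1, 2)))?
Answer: Add(Rational(19501, 4947), Mul(Rational(-19501, 19788), Pow(3, Rational(1, 2)))) ≈ 2.2351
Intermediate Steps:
Function('n')(w) = Add(4, Mul(-1, Pow(w, Rational(1, 2)))) (Function('n')(w) = Add(4, Mul(Rational(1, 3), Mul(-3, Pow(w, Rational(1, 2))))) = Add(4, Mul(-1, Pow(w, Rational(1, 2)))))
Mul(Add(Mul(-111, Pow(-612, -1)), Mul(156, Pow(194, -1))), Function('n')(3)) = Mul(Add(Mul(-111, Pow(-612, -1)), Mul(156, Pow(194, -1))), Add(4, Mul(-1, Pow(3, Rational(1, 2))))) = Mul(Add(Mul(-111, Rational(-1, 612)), Mul(156, Rational(1, 194))), Add(4, Mul(-1, Pow(3, Rational(1, 2))))) = Mul(Add(Rational(37, 204), Rational(78, 97)), Add(4, Mul(-1, Pow(3, Rational(1, 2))))) = Mul(Rational(19501, 19788), Add(4, Mul(-1, Pow(3, Rational(1, 2))))) = Add(Rational(19501, 4947), Mul(Rational(-19501, 19788), Pow(3, Rational(1, 2))))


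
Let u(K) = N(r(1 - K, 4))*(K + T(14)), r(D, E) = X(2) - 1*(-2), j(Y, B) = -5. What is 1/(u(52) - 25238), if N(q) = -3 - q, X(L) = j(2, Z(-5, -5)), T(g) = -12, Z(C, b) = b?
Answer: -1/25238 ≈ -3.9623e-5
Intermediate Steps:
X(L) = -5
r(D, E) = -3 (r(D, E) = -5 - 1*(-2) = -5 + 2 = -3)
u(K) = 0 (u(K) = (-3 - 1*(-3))*(K - 12) = (-3 + 3)*(-12 + K) = 0*(-12 + K) = 0)
1/(u(52) - 25238) = 1/(0 - 25238) = 1/(-25238) = -1/25238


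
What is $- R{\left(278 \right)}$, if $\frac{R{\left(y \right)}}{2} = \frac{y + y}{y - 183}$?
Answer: $- \frac{1112}{95} \approx -11.705$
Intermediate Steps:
$R{\left(y \right)} = \frac{4 y}{-183 + y}$ ($R{\left(y \right)} = 2 \frac{y + y}{y - 183} = 2 \frac{2 y}{-183 + y} = \frac{4 y}{-183 + y}$)
$- R{\left(278 \right)} = - \frac{4 \cdot 278}{-183 + 278} = - \frac{4 \cdot 278}{95} = \left(-1\right) \frac{1112}{95} = - \frac{1112}{95}$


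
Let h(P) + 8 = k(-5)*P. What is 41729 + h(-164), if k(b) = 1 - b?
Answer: 40737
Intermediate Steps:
h(P) = -8 + 6*P (h(P) = -8 + (1 - 1*(-5))*P = -8 + (1 + 5)*P = -8 + 6*P)
41729 + h(-164) = 41729 + (-8 + 6*(-164)) = 41729 + (-8 - 984) = 41729 - 992 = 40737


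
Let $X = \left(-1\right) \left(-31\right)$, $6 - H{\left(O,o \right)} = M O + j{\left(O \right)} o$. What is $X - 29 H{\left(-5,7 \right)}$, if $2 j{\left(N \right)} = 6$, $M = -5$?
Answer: $1191$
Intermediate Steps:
$j{\left(N \right)} = 3$ ($j{\left(N \right)} = \frac{1}{2} \cdot 6 = 3$)
$H{\left(O,o \right)} = 6 - 3 o + 5 O$ ($H{\left(O,o \right)} = 6 - \left(- 5 O + 3 o\right) = 6 + \left(- 3 o + 5 O\right) = 6 - 3 o + 5 O$)
$X = 31$
$X - 29 H{\left(-5,7 \right)} = 31 - 29 \left(6 - 21 + 5 \left(-5\right)\right) = 31 - 29 \left(6 - 21 - 25\right) = 31 - -1160 = 31 + 1160 = 1191$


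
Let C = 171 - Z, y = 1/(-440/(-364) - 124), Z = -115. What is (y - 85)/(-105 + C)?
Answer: -949881/2022494 ≈ -0.46966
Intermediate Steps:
y = -91/11174 (y = 1/(-440*(-1/364) - 124) = 1/(110/91 - 124) = 1/(-11174/91) = -91/11174 ≈ -0.0081439)
C = 286 (C = 171 - 1*(-115) = 171 + 115 = 286)
(y - 85)/(-105 + C) = (-91/11174 - 85)/(-105 + 286) = -949881/11174/181 = -949881/11174*1/181 = -949881/2022494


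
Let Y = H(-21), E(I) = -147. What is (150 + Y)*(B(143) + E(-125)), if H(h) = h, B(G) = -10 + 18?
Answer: -17931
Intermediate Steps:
B(G) = 8
Y = -21
(150 + Y)*(B(143) + E(-125)) = (150 - 21)*(8 - 147) = 129*(-139) = -17931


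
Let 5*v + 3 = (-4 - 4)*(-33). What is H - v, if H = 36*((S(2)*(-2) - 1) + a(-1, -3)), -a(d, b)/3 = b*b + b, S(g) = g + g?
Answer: -5121/5 ≈ -1024.2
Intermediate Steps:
S(g) = 2*g
a(d, b) = -3*b - 3*b² (a(d, b) = -3*(b*b + b) = -3*(b² + b) = -3*(b + b²) = -3*b - 3*b²)
v = 261/5 (v = -⅗ + ((-4 - 4)*(-33))/5 = -⅗ + (-8*(-33))/5 = -⅗ + (⅕)*264 = -⅗ + 264/5 = 261/5 ≈ 52.200)
H = -972 (H = 36*(((2*2)*(-2) - 1) - 3*(-3)*(1 - 3)) = 36*((4*(-2) - 1) - 3*(-3)*(-2)) = 36*((-8 - 1) - 18) = 36*(-9 - 18) = 36*(-27) = -972)
H - v = -972 - 1*261/5 = -972 - 261/5 = -5121/5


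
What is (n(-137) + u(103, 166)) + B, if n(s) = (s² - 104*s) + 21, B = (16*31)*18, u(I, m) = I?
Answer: 42069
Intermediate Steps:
B = 8928 (B = 496*18 = 8928)
n(s) = 21 + s² - 104*s
(n(-137) + u(103, 166)) + B = ((21 + (-137)² - 104*(-137)) + 103) + 8928 = ((21 + 18769 + 14248) + 103) + 8928 = (33038 + 103) + 8928 = 33141 + 8928 = 42069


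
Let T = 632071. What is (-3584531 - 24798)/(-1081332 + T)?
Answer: 3609329/449261 ≈ 8.0339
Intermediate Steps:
(-3584531 - 24798)/(-1081332 + T) = (-3584531 - 24798)/(-1081332 + 632071) = -3609329/(-449261) = -3609329*(-1/449261) = 3609329/449261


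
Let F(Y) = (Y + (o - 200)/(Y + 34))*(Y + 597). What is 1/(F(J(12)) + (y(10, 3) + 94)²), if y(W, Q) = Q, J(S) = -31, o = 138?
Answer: -3/59503 ≈ -5.0418e-5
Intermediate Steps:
F(Y) = (597 + Y)*(Y - 62/(34 + Y)) (F(Y) = (Y + (138 - 200)/(Y + 34))*(Y + 597) = (Y - 62/(34 + Y))*(597 + Y) = (597 + Y)*(Y - 62/(34 + Y)))
1/(F(J(12)) + (y(10, 3) + 94)²) = 1/((-37014 + (-31)³ + 631*(-31)² + 20236*(-31))/(34 - 31) + (3 + 94)²) = 1/((-37014 - 29791 + 631*961 - 627316)/3 + 97²) = 1/((-37014 - 29791 + 606391 - 627316)/3 + 9409) = 1/((⅓)*(-87730) + 9409) = 1/(-87730/3 + 9409) = 1/(-59503/3) = -3/59503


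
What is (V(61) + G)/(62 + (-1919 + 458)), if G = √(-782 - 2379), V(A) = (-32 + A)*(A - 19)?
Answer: -1218/1399 - I*√3161/1399 ≈ -0.87062 - 0.040188*I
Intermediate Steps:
V(A) = (-32 + A)*(-19 + A)
G = I*√3161 (G = √(-3161) = I*√3161 ≈ 56.223*I)
(V(61) + G)/(62 + (-1919 + 458)) = ((608 + 61² - 51*61) + I*√3161)/(62 + (-1919 + 458)) = ((608 + 3721 - 3111) + I*√3161)/(62 - 1461) = (1218 + I*√3161)/(-1399) = (1218 + I*√3161)*(-1/1399) = -1218/1399 - I*√3161/1399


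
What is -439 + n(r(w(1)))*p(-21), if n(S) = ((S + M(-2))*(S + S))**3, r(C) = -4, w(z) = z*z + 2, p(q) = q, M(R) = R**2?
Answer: -439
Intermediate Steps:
w(z) = 2 + z**2 (w(z) = z**2 + 2 = 2 + z**2)
n(S) = 8*S**3*(4 + S)**3 (n(S) = ((S + (-2)**2)*(S + S))**3 = ((S + 4)*(2*S))**3 = ((4 + S)*(2*S))**3 = (2*S*(4 + S))**3 = 8*S**3*(4 + S)**3)
-439 + n(r(w(1)))*p(-21) = -439 + (8*(-4)**3*(4 - 4)**3)*(-21) = -439 + (8*(-64)*0**3)*(-21) = -439 + (8*(-64)*0)*(-21) = -439 + 0*(-21) = -439 + 0 = -439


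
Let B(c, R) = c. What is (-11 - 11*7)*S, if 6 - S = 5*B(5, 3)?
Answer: 1672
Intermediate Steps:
S = -19 (S = 6 - 5*5 = 6 - 1*25 = 6 - 25 = -19)
(-11 - 11*7)*S = (-11 - 11*7)*(-19) = (-11 - 77)*(-19) = -88*(-19) = 1672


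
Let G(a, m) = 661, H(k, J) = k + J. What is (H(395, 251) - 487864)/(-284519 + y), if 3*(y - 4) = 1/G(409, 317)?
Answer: 483076647/282096622 ≈ 1.7125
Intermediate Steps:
H(k, J) = J + k
y = 7933/1983 (y = 4 + (⅓)/661 = 4 + (⅓)*(1/661) = 4 + 1/1983 = 7933/1983 ≈ 4.0005)
(H(395, 251) - 487864)/(-284519 + y) = ((251 + 395) - 487864)/(-284519 + 7933/1983) = (646 - 487864)/(-564193244/1983) = -487218*(-1983/564193244) = 483076647/282096622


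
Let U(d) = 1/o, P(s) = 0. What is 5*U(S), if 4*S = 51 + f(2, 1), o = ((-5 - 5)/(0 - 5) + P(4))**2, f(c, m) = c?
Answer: 5/4 ≈ 1.2500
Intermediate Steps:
o = 4 (o = ((-5 - 5)/(0 - 5) + 0)**2 = (-10/(-5) + 0)**2 = (-10*(-1/5) + 0)**2 = (2 + 0)**2 = 2**2 = 4)
S = 53/4 (S = (51 + 2)/4 = (1/4)*53 = 53/4 ≈ 13.250)
U(d) = 1/4
5*U(S) = 5*(1/4) = 5/4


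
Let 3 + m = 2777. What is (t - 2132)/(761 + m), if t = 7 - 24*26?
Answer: -2749/3535 ≈ -0.77765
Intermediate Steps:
m = 2774 (m = -3 + 2777 = 2774)
t = -617 (t = 7 - 624 = -617)
(t - 2132)/(761 + m) = (-617 - 2132)/(761 + 2774) = -2749/3535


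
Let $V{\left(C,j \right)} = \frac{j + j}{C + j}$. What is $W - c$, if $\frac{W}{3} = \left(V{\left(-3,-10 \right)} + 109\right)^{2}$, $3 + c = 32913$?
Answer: $\frac{633117}{169} \approx 3746.3$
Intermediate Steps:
$V{\left(C,j \right)} = \frac{2 j}{C + j}$
$c = 32910$ ($c = -3 + 32913 = 32910$)
$W = \frac{6194907}{169}$ ($W = 3 \left(2 \left(-10\right) \frac{1}{-3 - 10} + 109\right)^{2} = 3 \left(2 \left(-10\right) \frac{1}{-13} + 109\right)^{2} = 3 \left(2 \left(-10\right) \left(- \frac{1}{13}\right) + 109\right)^{2} = 3 \left(\frac{20}{13} + 109\right)^{2} = 3 \left(\frac{1437}{13}\right)^{2} = 3 \cdot \frac{2064969}{169} = \frac{6194907}{169} \approx 36656.0$)
$W - c = \frac{6194907}{169} - 32910 = \frac{633117}{169}$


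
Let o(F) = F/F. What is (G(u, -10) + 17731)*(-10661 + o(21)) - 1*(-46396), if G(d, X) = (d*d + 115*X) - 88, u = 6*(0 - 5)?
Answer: -185362984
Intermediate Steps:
o(F) = 1
u = -30 (u = 6*(-5) = -30)
G(d, X) = -88 + d² + 115*X (G(d, X) = (d² + 115*X) - 88 = -88 + d² + 115*X)
(G(u, -10) + 17731)*(-10661 + o(21)) - 1*(-46396) = ((-88 + (-30)² + 115*(-10)) + 17731)*(-10661 + 1) - 1*(-46396) = ((-88 + 900 - 1150) + 17731)*(-10660) + 46396 = (-338 + 17731)*(-10660) + 46396 = 17393*(-10660) + 46396 = -185409380 + 46396 = -185362984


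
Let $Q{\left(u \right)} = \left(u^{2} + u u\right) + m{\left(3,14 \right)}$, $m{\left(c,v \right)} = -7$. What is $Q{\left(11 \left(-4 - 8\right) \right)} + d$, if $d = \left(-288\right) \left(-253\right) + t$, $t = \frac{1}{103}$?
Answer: $\frac{11093616}{103} \approx 1.0771 \cdot 10^{5}$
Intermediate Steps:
$t = \frac{1}{103} \approx 0.0097087$
$d = \frac{7504993}{103}$ ($d = \left(-288\right) \left(-253\right) + \frac{1}{103} = 72864 + \frac{1}{103} = \frac{7504993}{103} \approx 72864.0$)
$Q{\left(u \right)} = -7 + 2 u^{2}$ ($Q{\left(u \right)} = \left(u^{2} + u u\right) - 7 = \left(u^{2} + u^{2}\right) - 7 = 2 u^{2} - 7 = -7 + 2 u^{2}$)
$Q{\left(11 \left(-4 - 8\right) \right)} + d = \left(-7 + 2 \left(11 \left(-4 - 8\right)\right)^{2}\right) + \frac{7504993}{103} = \left(-7 + 2 \left(11 \left(-12\right)\right)^{2}\right) + \frac{7504993}{103} = \left(-7 + 2 \left(-132\right)^{2}\right) + \frac{7504993}{103} = \left(-7 + 2 \cdot 17424\right) + \frac{7504993}{103} = \left(-7 + 34848\right) + \frac{7504993}{103} = 34841 + \frac{7504993}{103} = \frac{11093616}{103}$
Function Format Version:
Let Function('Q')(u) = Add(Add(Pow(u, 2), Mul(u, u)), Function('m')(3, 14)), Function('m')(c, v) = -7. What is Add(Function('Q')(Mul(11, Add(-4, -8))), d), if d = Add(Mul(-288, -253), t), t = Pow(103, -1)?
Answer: Rational(11093616, 103) ≈ 1.0771e+5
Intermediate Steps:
t = Rational(1, 103) ≈ 0.0097087
d = Rational(7504993, 103) (d = Add(Mul(-288, -253), Rational(1, 103)) = Add(72864, Rational(1, 103)) = Rational(7504993, 103) ≈ 72864.)
Function('Q')(u) = Add(-7, Mul(2, Pow(u, 2))) (Function('Q')(u) = Add(Add(Pow(u, 2), Mul(u, u)), -7) = Add(Add(Pow(u, 2), Pow(u, 2)), -7) = Add(Mul(2, Pow(u, 2)), -7) = Add(-7, Mul(2, Pow(u, 2))))
Add(Function('Q')(Mul(11, Add(-4, -8))), d) = Add(Add(-7, Mul(2, Pow(Mul(11, Add(-4, -8)), 2))), Rational(7504993, 103)) = Add(Add(-7, Mul(2, Pow(Mul(11, -12), 2))), Rational(7504993, 103)) = Add(Add(-7, Mul(2, Pow(-132, 2))), Rational(7504993, 103)) = Add(Add(-7, Mul(2, 17424)), Rational(7504993, 103)) = Add(Add(-7, 34848), Rational(7504993, 103)) = Add(34841, Rational(7504993, 103)) = Rational(11093616, 103)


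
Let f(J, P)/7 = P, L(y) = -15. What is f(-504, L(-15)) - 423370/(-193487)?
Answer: -19892765/193487 ≈ -102.81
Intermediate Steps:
f(J, P) = 7*P
f(-504, L(-15)) - 423370/(-193487) = 7*(-15) - 423370/(-193487) = -105 - 423370*(-1/193487) = -105 + 423370/193487 = -19892765/193487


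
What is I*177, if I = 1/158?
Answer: 177/158 ≈ 1.1203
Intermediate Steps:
I = 1/158 ≈ 0.0063291
I*177 = (1/158)*177 = 177/158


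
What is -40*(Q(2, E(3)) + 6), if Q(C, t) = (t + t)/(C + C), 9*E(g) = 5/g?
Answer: -6580/27 ≈ -243.70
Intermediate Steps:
E(g) = 5/(9*g) (E(g) = (5/g)/9 = 5/(9*g))
Q(C, t) = t/C (Q(C, t) = (2*t)/((2*C)) = (2*t)*(1/(2*C)) = t/C)
-40*(Q(2, E(3)) + 6) = -40*(((5/9)/3)/2 + 6) = -40*(((5/9)*(1/3))*(1/2) + 6) = -40*((5/27)*(1/2) + 6) = -40*(5/54 + 6) = -40*329/54 = -20*329/27 = -6580/27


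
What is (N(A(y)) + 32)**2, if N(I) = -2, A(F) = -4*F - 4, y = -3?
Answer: 900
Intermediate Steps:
A(F) = -4 - 4*F
(N(A(y)) + 32)**2 = (-2 + 32)**2 = 30**2 = 900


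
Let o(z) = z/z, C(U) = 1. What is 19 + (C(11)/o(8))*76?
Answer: 95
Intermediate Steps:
o(z) = 1
19 + (C(11)/o(8))*76 = 19 + (1/1)*76 = 19 + (1*1)*76 = 19 + 1*76 = 19 + 76 = 95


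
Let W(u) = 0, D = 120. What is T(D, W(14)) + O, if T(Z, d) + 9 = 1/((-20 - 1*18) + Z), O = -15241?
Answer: -1250499/82 ≈ -15250.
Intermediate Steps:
T(Z, d) = -9 + 1/(-38 + Z) (T(Z, d) = -9 + 1/((-20 - 1*18) + Z) = -9 + 1/((-20 - 18) + Z) = -9 + 1/(-38 + Z))
T(D, W(14)) + O = (343 - 9*120)/(-38 + 120) - 15241 = (343 - 1080)/82 - 15241 = (1/82)*(-737) - 15241 = -737/82 - 15241 = -1250499/82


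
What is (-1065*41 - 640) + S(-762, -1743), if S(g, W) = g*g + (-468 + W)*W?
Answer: 4390112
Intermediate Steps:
S(g, W) = g**2 + W*(-468 + W)
(-1065*41 - 640) + S(-762, -1743) = (-1065*41 - 640) + ((-1743)**2 + (-762)**2 - 468*(-1743)) = (-43665 - 640) + (3038049 + 580644 + 815724) = -44305 + 4434417 = 4390112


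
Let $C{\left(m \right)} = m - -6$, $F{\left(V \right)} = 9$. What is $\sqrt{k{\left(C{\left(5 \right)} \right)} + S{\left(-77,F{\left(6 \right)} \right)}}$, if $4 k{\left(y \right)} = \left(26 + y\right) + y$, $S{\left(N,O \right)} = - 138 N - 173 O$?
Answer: $3 \sqrt{1009} \approx 95.294$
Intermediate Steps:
$C{\left(m \right)} = 6 + m$ ($C{\left(m \right)} = m + 6 = 6 + m$)
$S{\left(N,O \right)} = - 173 O - 138 N$
$k{\left(y \right)} = \frac{13}{2} + \frac{y}{2}$ ($k{\left(y \right)} = \frac{\left(26 + y\right) + y}{4} = \frac{26 + 2 y}{4} = \frac{13}{2} + \frac{y}{2}$)
$\sqrt{k{\left(C{\left(5 \right)} \right)} + S{\left(-77,F{\left(6 \right)} \right)}} = \sqrt{\left(\frac{13}{2} + \frac{6 + 5}{2}\right) - -9069} = \sqrt{\left(\frac{13}{2} + \frac{1}{2} \cdot 11\right) + \left(-1557 + 10626\right)} = \sqrt{\left(\frac{13}{2} + \frac{11}{2}\right) + 9069} = \sqrt{12 + 9069} = \sqrt{9081} = 3 \sqrt{1009}$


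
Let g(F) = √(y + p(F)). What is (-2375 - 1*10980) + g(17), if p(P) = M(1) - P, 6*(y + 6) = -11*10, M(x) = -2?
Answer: -13355 + I*√390/3 ≈ -13355.0 + 6.5828*I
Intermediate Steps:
y = -73/3 (y = -6 + (-11*10)/6 = -6 + (⅙)*(-110) = -6 - 55/3 = -73/3 ≈ -24.333)
p(P) = -2 - P
g(F) = √(-79/3 - F) (g(F) = √(-73/3 + (-2 - F)) = √(-79/3 - F))
(-2375 - 1*10980) + g(17) = (-2375 - 1*10980) + √(-237 - 9*17)/3 = (-2375 - 10980) + √(-237 - 153)/3 = -13355 + √(-390)/3 = -13355 + (I*√390)/3 = -13355 + I*√390/3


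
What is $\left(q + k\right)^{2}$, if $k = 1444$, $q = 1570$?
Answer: $9084196$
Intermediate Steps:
$\left(q + k\right)^{2} = \left(1570 + 1444\right)^{2} = 3014^{2} = 9084196$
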